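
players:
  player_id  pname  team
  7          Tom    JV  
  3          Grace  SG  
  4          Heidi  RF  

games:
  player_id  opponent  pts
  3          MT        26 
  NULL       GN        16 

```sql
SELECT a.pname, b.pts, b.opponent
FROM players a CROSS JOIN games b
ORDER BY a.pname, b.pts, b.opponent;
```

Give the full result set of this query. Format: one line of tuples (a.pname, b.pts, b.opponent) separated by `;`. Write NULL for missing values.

(Grace, 16, GN); (Grace, 26, MT); (Heidi, 16, GN); (Heidi, 26, MT); (Tom, 16, GN); (Tom, 26, MT)

CROSS JOIN pairs every row of `players` with every row of `games`: 3 × 2 = 6 rows.
After projecting and ordering:
a.pname | b.pts | b.opponent
Grace | 16 | GN
Grace | 26 | MT
Heidi | 16 | GN
Heidi | 26 | MT
Tom | 16 | GN
Tom | 26 | MT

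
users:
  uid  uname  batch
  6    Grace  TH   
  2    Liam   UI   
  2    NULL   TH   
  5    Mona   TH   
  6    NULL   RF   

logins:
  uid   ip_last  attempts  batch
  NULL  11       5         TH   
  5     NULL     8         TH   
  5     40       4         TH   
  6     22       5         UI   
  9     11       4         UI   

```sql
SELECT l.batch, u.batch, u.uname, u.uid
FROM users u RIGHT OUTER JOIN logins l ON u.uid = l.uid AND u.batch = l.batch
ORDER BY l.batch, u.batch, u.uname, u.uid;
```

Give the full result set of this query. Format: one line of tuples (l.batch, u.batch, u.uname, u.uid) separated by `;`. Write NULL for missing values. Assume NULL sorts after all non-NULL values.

RIGHT JOIN keeps every row from `logins`; unmatched rows get NULL for `users`'s columns.
Matching on u.uid = l.uid AND u.batch = l.batch. A NULL in a compared column never satisfies the condition.
Matched pairs: 2; unmatched l rows kept: 3.

(TH, TH, Mona, 5); (TH, TH, Mona, 5); (TH, NULL, NULL, NULL); (UI, NULL, NULL, NULL); (UI, NULL, NULL, NULL)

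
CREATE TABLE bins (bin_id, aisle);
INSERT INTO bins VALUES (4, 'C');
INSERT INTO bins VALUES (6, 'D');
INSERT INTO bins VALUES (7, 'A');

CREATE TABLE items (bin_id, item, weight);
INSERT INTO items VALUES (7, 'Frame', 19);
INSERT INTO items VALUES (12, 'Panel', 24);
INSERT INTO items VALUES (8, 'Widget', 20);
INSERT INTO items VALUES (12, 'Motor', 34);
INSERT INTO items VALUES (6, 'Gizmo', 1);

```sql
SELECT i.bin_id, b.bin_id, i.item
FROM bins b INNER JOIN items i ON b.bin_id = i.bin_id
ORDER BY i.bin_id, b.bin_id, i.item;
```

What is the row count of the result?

2

INNER JOIN keeps only pairs where the ON condition holds.
Matching on b.bin_id = i.bin_id.
- b (bin_id=4) has no partner → excluded.
- b (bin_id=6) pairs with 1 row(s) of i.
- b (bin_id=7) pairs with 1 row(s) of i.
Total: 2 rows.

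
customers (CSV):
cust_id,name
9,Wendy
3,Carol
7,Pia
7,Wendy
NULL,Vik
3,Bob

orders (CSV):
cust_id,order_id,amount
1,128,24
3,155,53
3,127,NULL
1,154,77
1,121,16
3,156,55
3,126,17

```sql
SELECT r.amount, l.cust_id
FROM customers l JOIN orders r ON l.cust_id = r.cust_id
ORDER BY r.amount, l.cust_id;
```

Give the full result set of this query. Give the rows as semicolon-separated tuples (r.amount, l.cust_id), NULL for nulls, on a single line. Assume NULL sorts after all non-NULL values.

(17, 3); (17, 3); (53, 3); (53, 3); (55, 3); (55, 3); (NULL, 3); (NULL, 3)

INNER JOIN keeps only pairs where the ON condition holds.
Matching on l.cust_id = r.cust_id. A NULL in a compared column never satisfies the condition.
Matched pairs: 8.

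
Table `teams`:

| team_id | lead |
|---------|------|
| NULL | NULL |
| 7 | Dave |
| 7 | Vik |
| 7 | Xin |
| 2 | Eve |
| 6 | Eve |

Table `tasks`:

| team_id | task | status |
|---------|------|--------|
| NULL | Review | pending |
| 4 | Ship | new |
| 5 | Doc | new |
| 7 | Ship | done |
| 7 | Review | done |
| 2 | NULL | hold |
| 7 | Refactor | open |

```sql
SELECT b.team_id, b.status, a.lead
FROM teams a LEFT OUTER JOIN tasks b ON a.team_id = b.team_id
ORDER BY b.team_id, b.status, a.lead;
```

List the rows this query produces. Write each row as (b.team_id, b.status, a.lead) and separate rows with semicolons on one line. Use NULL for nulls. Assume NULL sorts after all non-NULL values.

(2, hold, Eve); (7, done, Dave); (7, done, Dave); (7, done, Vik); (7, done, Vik); (7, done, Xin); (7, done, Xin); (7, open, Dave); (7, open, Vik); (7, open, Xin); (NULL, NULL, Eve); (NULL, NULL, NULL)

LEFT JOIN keeps every row from `teams`; unmatched rows get NULL for `tasks`'s columns.
Matching on a.team_id = b.team_id. A NULL in a compared column never satisfies the condition.
- a row (team_id=NULL): no match → kept, b columns NULL.
- a row (team_id=7): matches 3 b row(s) → 3 output row(s).
- a row (team_id=7): matches 3 b row(s) → 3 output row(s).
- a row (team_id=7): matches 3 b row(s) → 3 output row(s).
- a row (team_id=2): matches 1 b row(s) → 1 output row(s).
- a row (team_id=6): no match → kept, b columns NULL.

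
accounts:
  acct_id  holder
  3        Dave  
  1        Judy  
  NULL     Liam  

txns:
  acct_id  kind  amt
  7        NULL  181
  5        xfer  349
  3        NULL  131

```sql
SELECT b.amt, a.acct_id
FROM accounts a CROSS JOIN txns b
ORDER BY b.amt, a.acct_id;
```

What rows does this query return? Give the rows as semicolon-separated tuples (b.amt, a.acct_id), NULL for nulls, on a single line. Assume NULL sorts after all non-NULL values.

CROSS JOIN pairs every row of `accounts` with every row of `txns`: 3 × 3 = 9 rows.
After projecting and ordering:
b.amt | a.acct_id
131 | 1
131 | 3
131 | NULL
181 | 1
181 | 3
181 | NULL
349 | 1
349 | 3
349 | NULL

(131, 1); (131, 3); (131, NULL); (181, 1); (181, 3); (181, NULL); (349, 1); (349, 3); (349, NULL)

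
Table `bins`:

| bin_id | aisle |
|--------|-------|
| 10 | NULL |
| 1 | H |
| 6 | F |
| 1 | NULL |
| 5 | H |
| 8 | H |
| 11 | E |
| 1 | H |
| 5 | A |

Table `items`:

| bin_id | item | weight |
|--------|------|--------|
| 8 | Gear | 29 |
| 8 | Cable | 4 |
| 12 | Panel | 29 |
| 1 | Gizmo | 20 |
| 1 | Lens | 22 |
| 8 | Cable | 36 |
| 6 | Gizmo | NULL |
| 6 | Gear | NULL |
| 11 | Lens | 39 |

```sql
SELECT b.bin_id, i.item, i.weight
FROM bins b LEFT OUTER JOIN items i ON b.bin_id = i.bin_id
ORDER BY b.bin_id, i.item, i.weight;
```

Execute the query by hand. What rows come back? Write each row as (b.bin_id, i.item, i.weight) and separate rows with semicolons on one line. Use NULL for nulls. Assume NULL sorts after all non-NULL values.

(1, Gizmo, 20); (1, Gizmo, 20); (1, Gizmo, 20); (1, Lens, 22); (1, Lens, 22); (1, Lens, 22); (5, NULL, NULL); (5, NULL, NULL); (6, Gear, NULL); (6, Gizmo, NULL); (8, Cable, 4); (8, Cable, 36); (8, Gear, 29); (10, NULL, NULL); (11, Lens, 39)

LEFT JOIN keeps every row from `bins`; unmatched rows get NULL for `items`'s columns.
Matching on b.bin_id = i.bin_id.
Matched pairs: 12; unmatched b rows kept: 3.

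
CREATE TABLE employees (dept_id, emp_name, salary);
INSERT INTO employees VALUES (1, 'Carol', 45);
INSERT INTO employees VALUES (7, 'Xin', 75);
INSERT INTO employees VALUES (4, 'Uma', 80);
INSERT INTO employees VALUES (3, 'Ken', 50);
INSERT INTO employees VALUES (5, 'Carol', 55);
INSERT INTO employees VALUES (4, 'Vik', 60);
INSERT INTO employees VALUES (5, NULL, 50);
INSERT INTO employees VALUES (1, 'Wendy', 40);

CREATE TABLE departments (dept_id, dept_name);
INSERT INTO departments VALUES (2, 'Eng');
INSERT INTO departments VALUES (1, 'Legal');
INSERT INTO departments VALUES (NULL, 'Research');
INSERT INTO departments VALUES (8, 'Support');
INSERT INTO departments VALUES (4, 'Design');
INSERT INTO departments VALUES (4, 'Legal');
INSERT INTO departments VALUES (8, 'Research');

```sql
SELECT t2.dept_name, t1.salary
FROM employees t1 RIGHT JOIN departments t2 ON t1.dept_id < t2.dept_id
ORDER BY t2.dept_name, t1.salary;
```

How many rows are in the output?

26

RIGHT JOIN keeps every row from `departments`; unmatched rows get NULL for `employees`'s columns.
Matching on t1.dept_id < t2.dept_id. A NULL in a compared column never satisfies the condition.
Matched pairs: 24; unmatched t2 rows kept: 2.
Total: 24 matched + 2 padded = 26 rows.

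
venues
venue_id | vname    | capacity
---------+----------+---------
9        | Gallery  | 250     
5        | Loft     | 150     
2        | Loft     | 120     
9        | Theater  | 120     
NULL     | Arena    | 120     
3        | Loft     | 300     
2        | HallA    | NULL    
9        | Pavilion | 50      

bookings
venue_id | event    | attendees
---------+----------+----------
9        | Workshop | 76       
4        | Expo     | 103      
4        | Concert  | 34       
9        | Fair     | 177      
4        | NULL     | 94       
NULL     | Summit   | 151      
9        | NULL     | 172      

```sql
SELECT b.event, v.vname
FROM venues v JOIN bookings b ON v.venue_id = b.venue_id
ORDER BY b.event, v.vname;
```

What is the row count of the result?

9

INNER JOIN keeps only pairs where the ON condition holds.
Matching on v.venue_id = b.venue_id. A NULL in a compared column never satisfies the condition.
- v row (venue_id=9): matches 3 b row(s) → 3 output row(s).
- v row (venue_id=5): no match → dropped.
- v row (venue_id=2): no match → dropped.
- v row (venue_id=9): matches 3 b row(s) → 3 output row(s).
- v row (venue_id=NULL): no match → dropped.
- v row (venue_id=3): no match → dropped.
- v row (venue_id=2): no match → dropped.
- v row (venue_id=9): matches 3 b row(s) → 3 output row(s).
Total: 9 rows.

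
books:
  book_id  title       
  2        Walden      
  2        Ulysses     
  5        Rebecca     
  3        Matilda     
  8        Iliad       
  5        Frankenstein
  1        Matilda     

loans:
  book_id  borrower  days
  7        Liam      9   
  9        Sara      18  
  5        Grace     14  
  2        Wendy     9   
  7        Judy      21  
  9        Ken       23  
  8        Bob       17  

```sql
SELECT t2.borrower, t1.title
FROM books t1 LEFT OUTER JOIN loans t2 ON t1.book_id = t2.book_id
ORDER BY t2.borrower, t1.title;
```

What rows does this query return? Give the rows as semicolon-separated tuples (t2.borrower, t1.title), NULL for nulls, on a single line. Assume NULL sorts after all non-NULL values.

LEFT JOIN keeps every row from `books`; unmatched rows get NULL for `loans`'s columns.
Matching on t1.book_id = t2.book_id.
Matched pairs: 5; unmatched t1 rows kept: 2.

(Bob, Iliad); (Grace, Frankenstein); (Grace, Rebecca); (Wendy, Ulysses); (Wendy, Walden); (NULL, Matilda); (NULL, Matilda)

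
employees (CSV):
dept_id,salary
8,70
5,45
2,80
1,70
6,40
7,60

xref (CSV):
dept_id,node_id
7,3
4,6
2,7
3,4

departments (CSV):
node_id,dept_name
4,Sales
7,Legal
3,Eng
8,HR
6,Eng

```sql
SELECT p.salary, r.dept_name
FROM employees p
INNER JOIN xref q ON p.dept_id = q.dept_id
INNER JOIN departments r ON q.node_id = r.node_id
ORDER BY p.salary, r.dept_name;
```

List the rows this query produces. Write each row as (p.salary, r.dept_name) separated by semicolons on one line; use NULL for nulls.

Evaluate left to right. First `employees p INNER JOIN xref q` on dept_id: 2 row(s).
Then INNER JOIN `departments r` on node_id: keep only rows whose q.node_id appears in r.

(60, Eng); (80, Legal)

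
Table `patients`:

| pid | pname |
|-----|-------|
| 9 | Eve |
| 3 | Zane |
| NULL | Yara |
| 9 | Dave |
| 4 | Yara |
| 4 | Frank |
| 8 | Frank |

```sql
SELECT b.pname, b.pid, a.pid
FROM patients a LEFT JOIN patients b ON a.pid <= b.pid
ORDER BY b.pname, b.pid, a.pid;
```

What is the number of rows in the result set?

LEFT JOIN keeps every row from `patients a`; unmatched rows get NULL for `patients b`'s columns.
Matching on a.pid <= b.pid. A NULL in a compared column never satisfies the condition.
- a (pid=9) pairs with 2 row(s) of b.
- a (pid=3) pairs with 6 row(s) of b.
- a (pid=NULL) has no partner → padded with NULL.
- a (pid=9) pairs with 2 row(s) of b.
- a (pid=4) pairs with 5 row(s) of b.
- a (pid=4) pairs with 5 row(s) of b.
- a (pid=8) pairs with 3 row(s) of b.
Total: 23 matched + 1 padded = 24 rows.

24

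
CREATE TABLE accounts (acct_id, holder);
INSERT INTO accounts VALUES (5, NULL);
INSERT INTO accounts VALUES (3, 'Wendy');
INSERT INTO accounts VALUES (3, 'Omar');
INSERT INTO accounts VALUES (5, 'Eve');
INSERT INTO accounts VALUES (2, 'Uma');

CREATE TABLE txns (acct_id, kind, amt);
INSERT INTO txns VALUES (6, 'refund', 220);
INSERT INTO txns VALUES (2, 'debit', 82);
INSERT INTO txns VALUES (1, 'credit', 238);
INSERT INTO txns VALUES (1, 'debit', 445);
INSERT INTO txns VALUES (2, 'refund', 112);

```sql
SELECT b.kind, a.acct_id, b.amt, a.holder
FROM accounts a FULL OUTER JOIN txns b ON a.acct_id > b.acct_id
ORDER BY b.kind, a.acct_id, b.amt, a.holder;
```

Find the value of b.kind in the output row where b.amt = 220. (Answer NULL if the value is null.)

refund

FULL OUTER JOIN keeps every row from both sides; unmatched rows get NULL for the other side's columns.
Matching on a.acct_id > b.acct_id.
Matched pairs: 18; unmatched a rows kept: 0; unmatched b rows kept: 1.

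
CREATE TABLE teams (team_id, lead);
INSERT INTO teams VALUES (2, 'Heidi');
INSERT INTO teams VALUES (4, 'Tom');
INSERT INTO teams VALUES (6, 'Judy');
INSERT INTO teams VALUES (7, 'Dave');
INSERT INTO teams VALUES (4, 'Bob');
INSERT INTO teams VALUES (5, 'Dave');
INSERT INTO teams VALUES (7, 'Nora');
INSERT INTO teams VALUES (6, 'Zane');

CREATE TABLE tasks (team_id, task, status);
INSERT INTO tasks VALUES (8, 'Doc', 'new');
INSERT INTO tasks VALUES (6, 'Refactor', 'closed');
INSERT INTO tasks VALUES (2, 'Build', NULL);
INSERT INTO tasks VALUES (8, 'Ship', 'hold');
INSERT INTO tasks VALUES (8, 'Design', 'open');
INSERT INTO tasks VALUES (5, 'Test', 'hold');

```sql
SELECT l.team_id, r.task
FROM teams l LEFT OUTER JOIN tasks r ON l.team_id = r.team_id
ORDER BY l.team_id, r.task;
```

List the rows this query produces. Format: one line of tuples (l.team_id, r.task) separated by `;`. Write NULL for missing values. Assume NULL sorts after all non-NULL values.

LEFT JOIN keeps every row from `teams`; unmatched rows get NULL for `tasks`'s columns.
Matching on l.team_id = r.team_id.
- team_id=2: 1 matching r row(s), so 1 row(s) emitted.
- team_id=4: no r row matches, row kept with r columns NULL.
- team_id=6: 1 matching r row(s), so 1 row(s) emitted.
- team_id=7: no r row matches, row kept with r columns NULL.
- team_id=4: no r row matches, row kept with r columns NULL.
- team_id=5: 1 matching r row(s), so 1 row(s) emitted.
- team_id=7: no r row matches, row kept with r columns NULL.
- team_id=6: 1 matching r row(s), so 1 row(s) emitted.
After projecting and ordering:
l.team_id | r.task
2 | Build
4 | NULL
4 | NULL
5 | Test
6 | Refactor
6 | Refactor
7 | NULL
7 | NULL

(2, Build); (4, NULL); (4, NULL); (5, Test); (6, Refactor); (6, Refactor); (7, NULL); (7, NULL)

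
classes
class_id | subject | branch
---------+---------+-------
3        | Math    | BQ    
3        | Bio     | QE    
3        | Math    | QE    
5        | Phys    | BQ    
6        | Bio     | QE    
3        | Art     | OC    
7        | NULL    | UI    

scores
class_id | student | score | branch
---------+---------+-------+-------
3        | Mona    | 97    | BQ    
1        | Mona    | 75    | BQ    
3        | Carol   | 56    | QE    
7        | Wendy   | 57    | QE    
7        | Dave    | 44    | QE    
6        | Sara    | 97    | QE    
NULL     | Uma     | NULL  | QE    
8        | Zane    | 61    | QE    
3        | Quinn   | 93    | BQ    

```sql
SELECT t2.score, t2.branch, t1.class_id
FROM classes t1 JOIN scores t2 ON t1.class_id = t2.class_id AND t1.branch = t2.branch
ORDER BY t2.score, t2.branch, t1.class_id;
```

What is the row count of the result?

INNER JOIN keeps only pairs where the ON condition holds.
Matching on t1.class_id = t2.class_id AND t1.branch = t2.branch. A NULL in a compared column never satisfies the condition.
Matched pairs: 5.
Total: 5 rows.

5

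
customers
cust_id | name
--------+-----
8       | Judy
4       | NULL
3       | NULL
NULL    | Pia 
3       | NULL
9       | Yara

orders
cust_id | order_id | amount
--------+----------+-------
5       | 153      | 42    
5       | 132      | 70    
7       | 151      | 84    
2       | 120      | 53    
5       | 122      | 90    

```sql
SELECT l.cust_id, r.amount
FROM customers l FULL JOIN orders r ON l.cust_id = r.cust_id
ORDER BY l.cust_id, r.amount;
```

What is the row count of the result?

11

FULL OUTER JOIN keeps every row from both sides; unmatched rows get NULL for the other side's columns.
Matching on l.cust_id = r.cust_id. A NULL in a compared column never satisfies the condition.
- l row (cust_id=8): no match → kept, r columns NULL.
- l row (cust_id=4): no match → kept, r columns NULL.
- l row (cust_id=3): no match → kept, r columns NULL.
- l row (cust_id=NULL): no match → kept, r columns NULL.
- l row (cust_id=3): no match → kept, r columns NULL.
- l row (cust_id=9): no match → kept, r columns NULL.
- plus 5 unmatched r row(s), each kept with NULL l columns.
Total: 0 matched + 11 padded = 11 rows.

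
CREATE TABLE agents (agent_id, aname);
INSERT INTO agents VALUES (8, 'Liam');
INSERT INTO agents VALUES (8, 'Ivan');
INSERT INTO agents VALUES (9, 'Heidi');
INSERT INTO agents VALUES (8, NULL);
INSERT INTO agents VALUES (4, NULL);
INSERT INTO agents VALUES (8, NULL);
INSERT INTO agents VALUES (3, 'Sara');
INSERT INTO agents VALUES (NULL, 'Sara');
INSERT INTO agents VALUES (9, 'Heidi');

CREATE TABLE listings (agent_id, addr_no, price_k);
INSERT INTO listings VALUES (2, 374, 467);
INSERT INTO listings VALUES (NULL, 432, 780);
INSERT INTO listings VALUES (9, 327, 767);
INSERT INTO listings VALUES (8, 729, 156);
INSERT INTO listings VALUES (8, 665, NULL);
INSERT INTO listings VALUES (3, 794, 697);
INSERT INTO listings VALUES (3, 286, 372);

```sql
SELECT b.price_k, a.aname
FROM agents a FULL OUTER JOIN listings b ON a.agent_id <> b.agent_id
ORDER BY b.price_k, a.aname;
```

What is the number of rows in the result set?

38

FULL OUTER JOIN keeps every row from both sides; unmatched rows get NULL for the other side's columns.
Matching on a.agent_id <> b.agent_id. A NULL in a compared column never satisfies the condition.
- agent_id=8: 4 matching b row(s), so 4 row(s) emitted.
- agent_id=8: 4 matching b row(s), so 4 row(s) emitted.
- agent_id=9: 5 matching b row(s), so 5 row(s) emitted.
- agent_id=8: 4 matching b row(s), so 4 row(s) emitted.
- agent_id=4: 6 matching b row(s), so 6 row(s) emitted.
- agent_id=8: 4 matching b row(s), so 4 row(s) emitted.
- agent_id=3: 4 matching b row(s), so 4 row(s) emitted.
- agent_id=NULL: no b row matches, row kept with b columns NULL.
- agent_id=9: 5 matching b row(s), so 5 row(s) emitted.
- plus 1 unmatched b row(s), each kept with NULL a columns.
Total: 36 matched + 2 padded = 38 rows.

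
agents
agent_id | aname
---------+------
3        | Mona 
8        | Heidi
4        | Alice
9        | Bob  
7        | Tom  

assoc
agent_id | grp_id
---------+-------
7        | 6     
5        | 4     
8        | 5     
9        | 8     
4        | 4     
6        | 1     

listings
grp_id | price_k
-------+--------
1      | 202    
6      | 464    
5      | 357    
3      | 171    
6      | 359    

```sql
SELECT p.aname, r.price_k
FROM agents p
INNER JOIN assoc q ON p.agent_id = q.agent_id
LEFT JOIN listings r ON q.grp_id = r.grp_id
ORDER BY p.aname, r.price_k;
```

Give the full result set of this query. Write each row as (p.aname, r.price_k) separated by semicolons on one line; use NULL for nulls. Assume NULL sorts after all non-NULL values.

(Alice, NULL); (Bob, NULL); (Heidi, 357); (Tom, 359); (Tom, 464)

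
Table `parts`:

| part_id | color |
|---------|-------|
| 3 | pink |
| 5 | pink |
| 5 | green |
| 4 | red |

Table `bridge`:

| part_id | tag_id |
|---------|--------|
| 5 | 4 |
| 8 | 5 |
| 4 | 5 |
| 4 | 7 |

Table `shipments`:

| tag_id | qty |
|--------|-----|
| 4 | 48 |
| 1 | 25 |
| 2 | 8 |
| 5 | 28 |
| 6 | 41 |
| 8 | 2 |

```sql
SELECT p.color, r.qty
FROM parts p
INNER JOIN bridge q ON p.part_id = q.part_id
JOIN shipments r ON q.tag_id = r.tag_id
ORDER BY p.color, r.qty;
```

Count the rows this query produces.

3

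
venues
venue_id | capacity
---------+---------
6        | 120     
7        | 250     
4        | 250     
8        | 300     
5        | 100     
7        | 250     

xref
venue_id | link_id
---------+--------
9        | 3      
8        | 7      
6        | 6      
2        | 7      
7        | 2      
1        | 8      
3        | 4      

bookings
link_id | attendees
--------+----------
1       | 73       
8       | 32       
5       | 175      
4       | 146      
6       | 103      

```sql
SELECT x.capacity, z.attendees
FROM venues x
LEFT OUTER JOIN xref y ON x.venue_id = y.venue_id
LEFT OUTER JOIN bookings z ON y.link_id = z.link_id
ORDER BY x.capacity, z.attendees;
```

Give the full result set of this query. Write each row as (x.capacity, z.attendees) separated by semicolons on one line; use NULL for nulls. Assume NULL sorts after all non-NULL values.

(100, NULL); (120, 103); (250, NULL); (250, NULL); (250, NULL); (300, NULL)

Evaluate left to right. First `venues x LEFT JOIN xref y` on venue_id: 6 row(s).
Then LEFT JOIN `bookings z` on link_id: each of those 6 rows is kept; rows whose y.link_id has no match in z get NULL for z's columns.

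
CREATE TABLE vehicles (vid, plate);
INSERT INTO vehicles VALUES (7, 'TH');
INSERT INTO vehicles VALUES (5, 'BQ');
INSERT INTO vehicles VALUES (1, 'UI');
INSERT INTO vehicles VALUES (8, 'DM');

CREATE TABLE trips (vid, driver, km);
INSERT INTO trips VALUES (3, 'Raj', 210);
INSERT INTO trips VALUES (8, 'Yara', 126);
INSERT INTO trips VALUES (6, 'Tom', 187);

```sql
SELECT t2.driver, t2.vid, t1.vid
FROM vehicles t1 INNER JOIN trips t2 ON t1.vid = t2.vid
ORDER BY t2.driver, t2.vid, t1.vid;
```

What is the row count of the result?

1

INNER JOIN keeps only pairs where the ON condition holds.
Matching on t1.vid = t2.vid.
- t1 row (vid=7): no match → dropped.
- t1 row (vid=5): no match → dropped.
- t1 row (vid=1): no match → dropped.
- t1 row (vid=8): matches 1 t2 row(s) → 1 output row(s).
Total: 1 rows.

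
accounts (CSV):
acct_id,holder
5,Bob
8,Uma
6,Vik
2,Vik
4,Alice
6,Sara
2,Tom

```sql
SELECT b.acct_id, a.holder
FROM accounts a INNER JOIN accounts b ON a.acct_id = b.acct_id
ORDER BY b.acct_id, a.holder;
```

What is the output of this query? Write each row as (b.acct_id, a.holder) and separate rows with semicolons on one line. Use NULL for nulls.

INNER JOIN keeps only pairs where the ON condition holds.
Matching on a.acct_id = b.acct_id.
- a row (acct_id=5): matches 1 b row(s) → 1 output row(s).
- a row (acct_id=8): matches 1 b row(s) → 1 output row(s).
- a row (acct_id=6): matches 2 b row(s) → 2 output row(s).
- a row (acct_id=2): matches 2 b row(s) → 2 output row(s).
- a row (acct_id=4): matches 1 b row(s) → 1 output row(s).
- a row (acct_id=6): matches 2 b row(s) → 2 output row(s).
- a row (acct_id=2): matches 2 b row(s) → 2 output row(s).

(2, Tom); (2, Tom); (2, Vik); (2, Vik); (4, Alice); (5, Bob); (6, Sara); (6, Sara); (6, Vik); (6, Vik); (8, Uma)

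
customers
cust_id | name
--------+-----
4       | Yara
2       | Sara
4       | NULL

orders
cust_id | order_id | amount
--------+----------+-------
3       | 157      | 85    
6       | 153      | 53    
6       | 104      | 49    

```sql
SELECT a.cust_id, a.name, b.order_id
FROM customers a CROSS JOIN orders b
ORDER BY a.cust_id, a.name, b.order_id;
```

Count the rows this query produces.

9

CROSS JOIN pairs every row of `customers` with every row of `orders`: 3 × 3 = 9 rows.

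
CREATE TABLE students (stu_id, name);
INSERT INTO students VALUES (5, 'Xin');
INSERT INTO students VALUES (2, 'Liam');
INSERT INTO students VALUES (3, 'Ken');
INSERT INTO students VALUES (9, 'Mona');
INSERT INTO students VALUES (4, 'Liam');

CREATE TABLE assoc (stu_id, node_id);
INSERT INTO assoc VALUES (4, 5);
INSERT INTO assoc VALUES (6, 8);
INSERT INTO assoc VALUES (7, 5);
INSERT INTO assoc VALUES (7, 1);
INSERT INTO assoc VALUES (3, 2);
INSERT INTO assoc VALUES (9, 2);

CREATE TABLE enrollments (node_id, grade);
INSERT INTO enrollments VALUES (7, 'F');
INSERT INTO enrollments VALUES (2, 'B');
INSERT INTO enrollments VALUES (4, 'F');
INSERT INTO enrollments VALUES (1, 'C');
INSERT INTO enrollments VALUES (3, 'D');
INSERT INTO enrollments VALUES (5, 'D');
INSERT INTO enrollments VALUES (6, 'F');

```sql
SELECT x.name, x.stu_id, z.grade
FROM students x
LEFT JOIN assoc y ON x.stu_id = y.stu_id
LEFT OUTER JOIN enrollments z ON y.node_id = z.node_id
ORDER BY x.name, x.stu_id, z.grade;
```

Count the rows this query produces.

5

Evaluate left to right. First `students x LEFT JOIN assoc y` on stu_id: 5 row(s).
Then LEFT JOIN `enrollments z` on node_id: each of those 5 rows is kept; rows whose y.node_id has no match in z get NULL for z's columns.
Result: 5 row(s).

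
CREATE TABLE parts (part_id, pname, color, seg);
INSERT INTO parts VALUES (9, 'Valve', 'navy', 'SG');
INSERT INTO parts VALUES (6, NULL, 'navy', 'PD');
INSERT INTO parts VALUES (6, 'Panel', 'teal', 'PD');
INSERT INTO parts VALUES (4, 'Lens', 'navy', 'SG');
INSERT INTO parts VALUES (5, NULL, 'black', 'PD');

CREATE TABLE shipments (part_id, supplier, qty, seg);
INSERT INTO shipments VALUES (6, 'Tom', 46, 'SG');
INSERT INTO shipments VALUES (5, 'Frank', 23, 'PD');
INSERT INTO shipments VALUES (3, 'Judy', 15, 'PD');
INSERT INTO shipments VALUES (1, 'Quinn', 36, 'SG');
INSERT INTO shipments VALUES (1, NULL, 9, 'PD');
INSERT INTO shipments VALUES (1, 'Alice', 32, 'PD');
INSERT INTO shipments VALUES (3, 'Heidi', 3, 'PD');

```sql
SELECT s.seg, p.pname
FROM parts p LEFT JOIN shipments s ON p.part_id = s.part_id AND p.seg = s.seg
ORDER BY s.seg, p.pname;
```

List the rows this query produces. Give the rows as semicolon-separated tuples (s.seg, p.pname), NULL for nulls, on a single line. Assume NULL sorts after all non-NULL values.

LEFT JOIN keeps every row from `parts`; unmatched rows get NULL for `shipments`'s columns.
Matching on p.part_id = s.part_id AND p.seg = s.seg.
- p[0] part_id=9, seg=SG → no match; kept with NULLs on the s side.
- p[1] part_id=6, seg=PD → no match; kept with NULLs on the s side.
- p[2] part_id=6, seg=PD → no match; kept with NULLs on the s side.
- p[3] part_id=4, seg=SG → no match; kept with NULLs on the s side.
- p[4] part_id=5, seg=PD → 1 match(es) in s → 1 row(s).
After projecting and ordering:
s.seg | p.pname
PD | NULL
NULL | Lens
NULL | Panel
NULL | Valve
NULL | NULL

(PD, NULL); (NULL, Lens); (NULL, Panel); (NULL, Valve); (NULL, NULL)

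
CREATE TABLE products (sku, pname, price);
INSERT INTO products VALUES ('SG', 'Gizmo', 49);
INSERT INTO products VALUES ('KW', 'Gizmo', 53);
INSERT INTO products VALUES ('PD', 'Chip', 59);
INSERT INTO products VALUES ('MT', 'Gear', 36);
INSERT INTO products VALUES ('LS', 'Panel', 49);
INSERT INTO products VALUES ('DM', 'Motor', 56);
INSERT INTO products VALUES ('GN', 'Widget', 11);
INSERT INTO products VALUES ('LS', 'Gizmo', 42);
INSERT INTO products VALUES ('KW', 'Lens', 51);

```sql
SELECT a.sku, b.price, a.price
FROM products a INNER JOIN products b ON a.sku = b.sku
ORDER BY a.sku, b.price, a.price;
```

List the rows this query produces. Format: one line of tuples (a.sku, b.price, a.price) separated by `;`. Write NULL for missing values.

(DM, 56, 56); (GN, 11, 11); (KW, 51, 51); (KW, 51, 53); (KW, 53, 51); (KW, 53, 53); (LS, 42, 42); (LS, 42, 49); (LS, 49, 42); (LS, 49, 49); (MT, 36, 36); (PD, 59, 59); (SG, 49, 49)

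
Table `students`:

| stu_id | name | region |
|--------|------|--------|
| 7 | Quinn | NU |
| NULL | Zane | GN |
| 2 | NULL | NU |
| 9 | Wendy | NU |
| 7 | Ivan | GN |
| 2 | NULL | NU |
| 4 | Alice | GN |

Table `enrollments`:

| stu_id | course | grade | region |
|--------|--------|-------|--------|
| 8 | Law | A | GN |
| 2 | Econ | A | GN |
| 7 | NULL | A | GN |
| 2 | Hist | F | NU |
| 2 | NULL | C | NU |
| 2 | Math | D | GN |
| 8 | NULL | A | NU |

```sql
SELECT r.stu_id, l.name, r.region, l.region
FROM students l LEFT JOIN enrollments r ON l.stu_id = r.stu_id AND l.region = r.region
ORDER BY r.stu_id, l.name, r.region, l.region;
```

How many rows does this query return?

9

LEFT JOIN keeps every row from `students`; unmatched rows get NULL for `enrollments`'s columns.
Matching on l.stu_id = r.stu_id AND l.region = r.region. A NULL in a compared column never satisfies the condition.
- stu_id=7, region=NU: no r row matches, row kept with r columns NULL.
- stu_id=NULL, region=GN: no r row matches, row kept with r columns NULL.
- stu_id=2, region=NU: 2 matching r row(s), so 2 row(s) emitted.
- stu_id=9, region=NU: no r row matches, row kept with r columns NULL.
- stu_id=7, region=GN: 1 matching r row(s), so 1 row(s) emitted.
- stu_id=2, region=NU: 2 matching r row(s), so 2 row(s) emitted.
- stu_id=4, region=GN: no r row matches, row kept with r columns NULL.
Total: 5 matched + 4 padded = 9 rows.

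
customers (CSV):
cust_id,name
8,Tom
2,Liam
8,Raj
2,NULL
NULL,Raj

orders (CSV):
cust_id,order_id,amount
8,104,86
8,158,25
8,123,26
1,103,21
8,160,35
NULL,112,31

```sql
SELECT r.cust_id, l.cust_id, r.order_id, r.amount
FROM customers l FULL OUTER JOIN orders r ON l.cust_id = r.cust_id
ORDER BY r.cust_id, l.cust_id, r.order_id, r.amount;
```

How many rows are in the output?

13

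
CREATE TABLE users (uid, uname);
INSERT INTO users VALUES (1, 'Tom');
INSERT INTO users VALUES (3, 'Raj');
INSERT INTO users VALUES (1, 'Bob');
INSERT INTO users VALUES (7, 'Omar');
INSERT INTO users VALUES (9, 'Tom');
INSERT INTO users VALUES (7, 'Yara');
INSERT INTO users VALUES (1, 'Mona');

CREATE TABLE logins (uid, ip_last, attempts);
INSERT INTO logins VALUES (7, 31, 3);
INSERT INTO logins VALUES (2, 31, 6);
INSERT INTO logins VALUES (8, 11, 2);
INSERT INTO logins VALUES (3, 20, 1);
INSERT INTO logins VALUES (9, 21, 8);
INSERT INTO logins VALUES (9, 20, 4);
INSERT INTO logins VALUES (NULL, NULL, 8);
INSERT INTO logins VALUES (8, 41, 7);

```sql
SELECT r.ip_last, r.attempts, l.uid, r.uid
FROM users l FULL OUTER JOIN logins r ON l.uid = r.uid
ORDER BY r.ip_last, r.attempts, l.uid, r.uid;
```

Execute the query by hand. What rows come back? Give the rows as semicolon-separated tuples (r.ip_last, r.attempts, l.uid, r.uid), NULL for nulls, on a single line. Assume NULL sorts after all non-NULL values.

(11, 2, NULL, 8); (20, 1, 3, 3); (20, 4, 9, 9); (21, 8, 9, 9); (31, 3, 7, 7); (31, 3, 7, 7); (31, 6, NULL, 2); (41, 7, NULL, 8); (NULL, 8, NULL, NULL); (NULL, NULL, 1, NULL); (NULL, NULL, 1, NULL); (NULL, NULL, 1, NULL)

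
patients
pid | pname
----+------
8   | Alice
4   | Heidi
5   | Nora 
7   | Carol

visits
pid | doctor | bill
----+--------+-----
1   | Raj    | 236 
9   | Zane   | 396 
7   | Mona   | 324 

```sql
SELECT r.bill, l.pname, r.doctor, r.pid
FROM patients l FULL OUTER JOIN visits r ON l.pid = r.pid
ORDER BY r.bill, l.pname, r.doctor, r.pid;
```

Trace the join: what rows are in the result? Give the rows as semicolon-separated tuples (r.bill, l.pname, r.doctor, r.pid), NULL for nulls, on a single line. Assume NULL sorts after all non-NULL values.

(236, NULL, Raj, 1); (324, Carol, Mona, 7); (396, NULL, Zane, 9); (NULL, Alice, NULL, NULL); (NULL, Heidi, NULL, NULL); (NULL, Nora, NULL, NULL)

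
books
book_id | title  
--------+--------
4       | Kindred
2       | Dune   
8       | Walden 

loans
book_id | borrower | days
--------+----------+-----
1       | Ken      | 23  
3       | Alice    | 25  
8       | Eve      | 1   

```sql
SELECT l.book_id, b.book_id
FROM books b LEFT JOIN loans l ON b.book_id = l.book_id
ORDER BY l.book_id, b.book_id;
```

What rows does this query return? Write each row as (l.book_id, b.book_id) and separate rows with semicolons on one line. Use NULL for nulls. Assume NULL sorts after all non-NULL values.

(8, 8); (NULL, 2); (NULL, 4)

LEFT JOIN keeps every row from `books`; unmatched rows get NULL for `loans`'s columns.
Matching on b.book_id = l.book_id.
- b[0] book_id=4 → no match; kept with NULLs on the l side.
- b[1] book_id=2 → no match; kept with NULLs on the l side.
- b[2] book_id=8 → 1 match(es) in l → 1 row(s).
After projecting and ordering:
l.book_id | b.book_id
8 | 8
NULL | 2
NULL | 4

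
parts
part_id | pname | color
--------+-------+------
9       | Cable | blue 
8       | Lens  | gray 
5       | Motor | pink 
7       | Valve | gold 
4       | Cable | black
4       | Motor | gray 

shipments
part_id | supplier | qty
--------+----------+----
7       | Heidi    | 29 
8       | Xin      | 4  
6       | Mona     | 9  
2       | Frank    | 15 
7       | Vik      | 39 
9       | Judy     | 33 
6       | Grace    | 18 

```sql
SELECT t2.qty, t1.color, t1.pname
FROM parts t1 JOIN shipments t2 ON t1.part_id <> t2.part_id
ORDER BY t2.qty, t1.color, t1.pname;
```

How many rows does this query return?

38

INNER JOIN keeps only pairs where the ON condition holds.
Matching on t1.part_id <> t2.part_id.
Matched pairs: 38.
Total: 38 rows.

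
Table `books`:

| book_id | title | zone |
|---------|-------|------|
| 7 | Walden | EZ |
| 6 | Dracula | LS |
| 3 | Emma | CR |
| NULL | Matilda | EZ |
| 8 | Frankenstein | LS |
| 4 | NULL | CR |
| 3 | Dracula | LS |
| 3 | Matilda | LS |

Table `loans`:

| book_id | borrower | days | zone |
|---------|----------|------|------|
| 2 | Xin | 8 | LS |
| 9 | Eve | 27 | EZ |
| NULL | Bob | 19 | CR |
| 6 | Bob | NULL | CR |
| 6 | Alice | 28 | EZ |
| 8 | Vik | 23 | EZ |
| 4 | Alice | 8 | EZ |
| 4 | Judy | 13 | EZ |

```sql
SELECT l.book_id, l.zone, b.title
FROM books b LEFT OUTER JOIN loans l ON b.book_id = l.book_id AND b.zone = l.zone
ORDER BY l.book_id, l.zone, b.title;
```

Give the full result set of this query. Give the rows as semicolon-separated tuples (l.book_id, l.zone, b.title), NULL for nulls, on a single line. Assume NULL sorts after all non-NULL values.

(NULL, NULL, Dracula); (NULL, NULL, Dracula); (NULL, NULL, Emma); (NULL, NULL, Frankenstein); (NULL, NULL, Matilda); (NULL, NULL, Matilda); (NULL, NULL, Walden); (NULL, NULL, NULL)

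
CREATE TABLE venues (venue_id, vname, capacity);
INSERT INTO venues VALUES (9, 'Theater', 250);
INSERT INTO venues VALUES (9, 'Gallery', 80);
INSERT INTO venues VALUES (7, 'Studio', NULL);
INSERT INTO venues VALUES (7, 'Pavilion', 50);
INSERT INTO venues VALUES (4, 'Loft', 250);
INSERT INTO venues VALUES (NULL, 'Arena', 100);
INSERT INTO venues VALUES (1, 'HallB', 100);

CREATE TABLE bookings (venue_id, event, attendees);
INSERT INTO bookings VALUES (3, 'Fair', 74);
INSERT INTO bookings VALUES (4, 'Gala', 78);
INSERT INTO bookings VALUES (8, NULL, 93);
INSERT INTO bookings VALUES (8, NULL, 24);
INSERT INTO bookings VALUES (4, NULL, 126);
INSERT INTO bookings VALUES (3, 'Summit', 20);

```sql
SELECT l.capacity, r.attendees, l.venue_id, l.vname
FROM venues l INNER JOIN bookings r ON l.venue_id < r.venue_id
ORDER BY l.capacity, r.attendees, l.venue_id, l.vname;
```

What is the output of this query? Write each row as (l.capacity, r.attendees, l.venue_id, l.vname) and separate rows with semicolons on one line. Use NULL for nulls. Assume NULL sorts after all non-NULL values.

(50, 24, 7, Pavilion); (50, 93, 7, Pavilion); (100, 20, 1, HallB); (100, 24, 1, HallB); (100, 74, 1, HallB); (100, 78, 1, HallB); (100, 93, 1, HallB); (100, 126, 1, HallB); (250, 24, 4, Loft); (250, 93, 4, Loft); (NULL, 24, 7, Studio); (NULL, 93, 7, Studio)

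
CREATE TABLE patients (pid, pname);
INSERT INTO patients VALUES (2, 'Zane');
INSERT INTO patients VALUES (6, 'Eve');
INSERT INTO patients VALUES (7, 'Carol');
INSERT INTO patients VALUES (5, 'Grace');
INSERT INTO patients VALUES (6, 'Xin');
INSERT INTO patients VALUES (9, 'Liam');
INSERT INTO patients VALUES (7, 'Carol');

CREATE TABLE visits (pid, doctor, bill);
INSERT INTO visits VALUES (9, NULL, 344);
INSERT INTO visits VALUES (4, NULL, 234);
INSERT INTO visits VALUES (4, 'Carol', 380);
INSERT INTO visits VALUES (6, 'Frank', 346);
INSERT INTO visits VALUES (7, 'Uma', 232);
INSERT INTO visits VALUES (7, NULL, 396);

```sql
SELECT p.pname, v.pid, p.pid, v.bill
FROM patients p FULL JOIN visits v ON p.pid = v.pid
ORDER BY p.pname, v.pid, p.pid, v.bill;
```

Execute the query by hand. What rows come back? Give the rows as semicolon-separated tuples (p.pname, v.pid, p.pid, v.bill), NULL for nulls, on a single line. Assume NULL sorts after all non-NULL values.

(Carol, 7, 7, 232); (Carol, 7, 7, 232); (Carol, 7, 7, 396); (Carol, 7, 7, 396); (Eve, 6, 6, 346); (Grace, NULL, 5, NULL); (Liam, 9, 9, 344); (Xin, 6, 6, 346); (Zane, NULL, 2, NULL); (NULL, 4, NULL, 234); (NULL, 4, NULL, 380)

FULL OUTER JOIN keeps every row from both sides; unmatched rows get NULL for the other side's columns.
Matching on p.pid = v.pid.
- p[0] pid=2 → no match; kept with NULLs on the v side.
- p[1] pid=6 → 1 match(es) in v → 1 row(s).
- p[2] pid=7 → 2 match(es) in v → 2 row(s).
- p[3] pid=5 → no match; kept with NULLs on the v side.
- p[4] pid=6 → 1 match(es) in v → 1 row(s).
- p[5] pid=9 → 1 match(es) in v → 1 row(s).
- p[6] pid=7 → 2 match(es) in v → 2 row(s).
- 2 v row(s) had no p match → kept, p columns NULL.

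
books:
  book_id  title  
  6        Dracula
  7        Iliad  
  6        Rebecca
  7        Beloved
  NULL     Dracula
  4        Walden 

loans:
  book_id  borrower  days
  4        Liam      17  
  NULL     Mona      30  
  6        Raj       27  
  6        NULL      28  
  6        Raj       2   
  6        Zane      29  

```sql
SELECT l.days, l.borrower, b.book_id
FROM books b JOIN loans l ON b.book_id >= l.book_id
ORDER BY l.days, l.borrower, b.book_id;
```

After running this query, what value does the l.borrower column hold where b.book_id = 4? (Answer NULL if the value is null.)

INNER JOIN keeps only pairs where the ON condition holds.
Matching on b.book_id >= l.book_id. A NULL in a compared column never satisfies the condition.
- book_id=6: 5 matching l row(s), so 5 row(s) emitted.
- book_id=7: 5 matching l row(s), so 5 row(s) emitted.
- book_id=6: 5 matching l row(s), so 5 row(s) emitted.
- book_id=7: 5 matching l row(s), so 5 row(s) emitted.
- book_id=NULL: no matching l row, dropped.
- book_id=4: 1 matching l row(s), so 1 row(s) emitted.

Liam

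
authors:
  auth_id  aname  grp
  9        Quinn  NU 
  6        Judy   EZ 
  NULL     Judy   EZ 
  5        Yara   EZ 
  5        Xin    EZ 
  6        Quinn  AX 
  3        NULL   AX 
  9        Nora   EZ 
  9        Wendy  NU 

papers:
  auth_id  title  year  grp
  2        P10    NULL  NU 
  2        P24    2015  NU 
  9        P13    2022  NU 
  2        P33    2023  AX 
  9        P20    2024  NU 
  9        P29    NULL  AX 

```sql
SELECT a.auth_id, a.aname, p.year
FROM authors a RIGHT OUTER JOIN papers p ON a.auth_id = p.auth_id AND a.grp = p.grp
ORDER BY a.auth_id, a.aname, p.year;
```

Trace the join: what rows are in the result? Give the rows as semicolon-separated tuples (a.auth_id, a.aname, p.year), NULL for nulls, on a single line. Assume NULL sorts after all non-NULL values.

RIGHT JOIN keeps every row from `papers`; unmatched rows get NULL for `authors`'s columns.
Matching on a.auth_id = p.auth_id AND a.grp = p.grp. A NULL in a compared column never satisfies the condition.
Matched pairs: 4; unmatched p rows kept: 4.

(9, Quinn, 2022); (9, Quinn, 2024); (9, Wendy, 2022); (9, Wendy, 2024); (NULL, NULL, 2015); (NULL, NULL, 2023); (NULL, NULL, NULL); (NULL, NULL, NULL)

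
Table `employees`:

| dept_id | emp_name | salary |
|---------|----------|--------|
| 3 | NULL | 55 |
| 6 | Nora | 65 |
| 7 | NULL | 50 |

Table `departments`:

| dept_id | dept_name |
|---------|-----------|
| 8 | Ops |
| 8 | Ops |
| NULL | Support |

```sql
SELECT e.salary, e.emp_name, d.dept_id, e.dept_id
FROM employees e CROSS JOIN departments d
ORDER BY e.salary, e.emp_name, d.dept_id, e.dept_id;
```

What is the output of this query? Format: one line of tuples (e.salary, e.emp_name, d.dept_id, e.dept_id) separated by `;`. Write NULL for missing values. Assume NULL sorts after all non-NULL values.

CROSS JOIN pairs every row of `employees` with every row of `departments`: 3 × 3 = 9 rows.
After projecting and ordering:
e.salary | e.emp_name | d.dept_id | e.dept_id
50 | NULL | 8 | 7
50 | NULL | 8 | 7
50 | NULL | NULL | 7
55 | NULL | 8 | 3
55 | NULL | 8 | 3
55 | NULL | NULL | 3
65 | Nora | 8 | 6
65 | Nora | 8 | 6
65 | Nora | NULL | 6

(50, NULL, 8, 7); (50, NULL, 8, 7); (50, NULL, NULL, 7); (55, NULL, 8, 3); (55, NULL, 8, 3); (55, NULL, NULL, 3); (65, Nora, 8, 6); (65, Nora, 8, 6); (65, Nora, NULL, 6)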